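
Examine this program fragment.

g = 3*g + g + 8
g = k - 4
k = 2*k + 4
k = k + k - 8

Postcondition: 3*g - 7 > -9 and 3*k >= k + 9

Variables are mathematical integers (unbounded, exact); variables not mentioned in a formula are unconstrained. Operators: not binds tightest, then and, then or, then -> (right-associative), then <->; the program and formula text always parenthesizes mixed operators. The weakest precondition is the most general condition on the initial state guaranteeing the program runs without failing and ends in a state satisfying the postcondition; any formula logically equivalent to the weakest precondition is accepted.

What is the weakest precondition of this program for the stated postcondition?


Working backward. After the program, the postcondition 3*g - 7 > -9 and 3*k >= k + 9 must hold; in canonical form it is 3*g > -2 and 2*k >= 9.
Before k := k + k - 8: 3*g > -2 and 4*k >= 25
Before k := 2*k + 4: 3*g > -2 and 8*k >= 9
Before g := k - 4: 3*k > 10 and 8*k >= 9
Before g := 3*g + g + 8: 3*k > 10 and 8*k >= 9
Answer: WP = 3*k > 10 and 8*k >= 9


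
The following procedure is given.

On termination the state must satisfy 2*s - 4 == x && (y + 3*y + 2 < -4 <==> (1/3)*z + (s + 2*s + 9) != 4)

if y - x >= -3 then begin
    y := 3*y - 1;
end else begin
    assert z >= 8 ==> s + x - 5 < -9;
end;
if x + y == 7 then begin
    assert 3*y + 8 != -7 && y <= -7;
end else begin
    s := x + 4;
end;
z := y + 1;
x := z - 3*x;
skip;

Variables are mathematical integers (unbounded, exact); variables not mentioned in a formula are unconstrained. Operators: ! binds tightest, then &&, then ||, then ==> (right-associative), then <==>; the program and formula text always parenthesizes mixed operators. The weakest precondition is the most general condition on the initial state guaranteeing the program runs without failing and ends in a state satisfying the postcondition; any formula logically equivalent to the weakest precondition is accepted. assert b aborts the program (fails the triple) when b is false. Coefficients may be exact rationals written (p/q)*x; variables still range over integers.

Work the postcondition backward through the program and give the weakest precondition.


Working backward. After the program, the postcondition 2*s - 4 == x && (y + 3*y + 2 < -4 <==> (1/3)*z + (s + 2*s + 9) != 4) must hold; in canonical form it is 2*s == x + 4 && (4*y < -6 <==> 3*s + (1/3)*z != -5).
Before skip: 2*s == x + 4 && (4*y < -6 <==> 3*s + (1/3)*z != -5)
Before x := z - 3*x: 2*s + 3*x == z + 4 && (4*y < -6 <==> 3*s + (1/3)*z != -5)
Before z := y + 1: 2*s + 3*x == y + 5 && (4*y < -6 <==> 3*s + (1/3)*y != -16/3)
Then branch requires 3*y != -15 && y <= -7 && 2*s + 3*x == y + 5 && (4*y < -6 <==> 3*s + (1/3)*y != -16/3); else branch requires 5*x == y - 3 && (4*y < -6 <==> 3*x + (1/3)*y != -52/3).
Before the if: (x + y == 7 ==> (3*y != -15 && y <= -7 && 2*s + 3*x == y + 5 && (4*y < -6 <==> 3*s + (1/3)*y != -16/3))) && ((!(x + y == 7)) ==> (5*x == y - 3 && (4*y < -6 <==> 3*x + (1/3)*y != -52/3)))
Then branch requires (x + 3*y == 8 ==> (9*y != -12 && 3*y <= -6 && 2*s + 3*x == 3*y + 4 && (12*y < -2 <==> 3*s + y != -5))) && ((!(x + 3*y == 8)) ==> (5*x == 3*y - 4 && (12*y < -2 <==> 3*x + y != -17))); else branch requires (z >= 8 ==> s + x < -4) && (x + y == 7 ==> (3*y != -15 && y <= -7 && 2*s + 3*x == y + 5 && (4*y < -6 <==> 3*s + (1/3)*y != -16/3))) && ((!(x + y == 7)) ==> (5*x == y - 3 && (4*y < -6 <==> 3*x + (1/3)*y != -52/3))).
Before the if: (y >= x - 3 ==> ((x + 3*y == 8 ==> (9*y != -12 && 3*y <= -6 && 2*s + 3*x == 3*y + 4 && (12*y < -2 <==> 3*s + y != -5))) && ((!(x + 3*y == 8)) ==> (5*x == 3*y - 4 && (12*y < -2 <==> 3*x + y != -17))))) && ((!(y >= x - 3)) ==> ((z >= 8 ==> s + x < -4) && (x + y == 7 ==> (3*y != -15 && y <= -7 && 2*s + 3*x == y + 5 && (4*y < -6 <==> 3*s + (1/3)*y != -16/3))) && ((!(x + y == 7)) ==> (5*x == y - 3 && (4*y < -6 <==> 3*x + (1/3)*y != -52/3)))))
Answer: WP = (y >= x - 3 ==> ((x + 3*y == 8 ==> (9*y != -12 && 3*y <= -6 && 2*s + 3*x == 3*y + 4 && (12*y < -2 <==> 3*s + y != -5))) && ((!(x + 3*y == 8)) ==> (5*x == 3*y - 4 && (12*y < -2 <==> 3*x + y != -17))))) && ((!(y >= x - 3)) ==> ((z >= 8 ==> s + x < -4) && (x + y == 7 ==> (3*y != -15 && y <= -7 && 2*s + 3*x == y + 5 && (4*y < -6 <==> 3*s + (1/3)*y != -16/3))) && ((!(x + y == 7)) ==> (5*x == y - 3 && (4*y < -6 <==> 3*x + (1/3)*y != -52/3)))))


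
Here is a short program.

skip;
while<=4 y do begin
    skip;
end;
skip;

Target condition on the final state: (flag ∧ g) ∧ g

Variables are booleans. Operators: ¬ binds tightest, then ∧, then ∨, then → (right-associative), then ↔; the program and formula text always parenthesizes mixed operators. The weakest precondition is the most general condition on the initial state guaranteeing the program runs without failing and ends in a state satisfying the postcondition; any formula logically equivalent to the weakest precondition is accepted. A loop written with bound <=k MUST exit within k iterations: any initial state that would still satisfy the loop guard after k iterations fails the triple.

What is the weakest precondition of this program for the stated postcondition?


Working backward. After the program, the postcondition (flag ∧ g) ∧ g must hold; in canonical form it is flag ∧ g.
Before skip: flag ∧ g
Before the loop (bound <=4), unroll the exhaustion recursion (WP_0 = exit-now case; WP_j = one more guarded iteration, up to j = 4):
  WP_0: (¬y) ∧ flag ∧ g
  WP_1: (y → ((¬y) ∧ flag ∧ g)) ∧ ((¬y) → (flag ∧ g))
  WP_2: (y → ((y → ((¬y) ∧ flag ∧ g)) ∧ ((¬y) → (flag ∧ g)))) ∧ ((¬y) → (flag ∧ g))
  WP_3: (y → ((y → ((y → ((¬y) ∧ flag ∧ g)) ∧ ((¬y) → (flag ∧ g)))) ∧ ((¬y) → (flag ∧ g)))) ∧ ((¬y) → (flag ∧ g))
  WP_4: (y → ((y → ((y → ((y → ((¬y) ∧ flag ∧ g)) ∧ ((¬y) → (flag ∧ g)))) ∧ ((¬y) → (flag ∧ g)))) ∧ ((¬y) → (flag ∧ g)))) ∧ ((¬y) → (flag ∧ g))
So before the loop: (y → ((y → ((y → ((y → ((¬y) ∧ flag ∧ g)) ∧ ((¬y) → (flag ∧ g)))) ∧ ((¬y) → (flag ∧ g)))) ∧ ((¬y) → (flag ∧ g)))) ∧ ((¬y) → (flag ∧ g))
Before skip: (y → ((y → ((y → ((y → ((¬y) ∧ flag ∧ g)) ∧ ((¬y) → (flag ∧ g)))) ∧ ((¬y) → (flag ∧ g)))) ∧ ((¬y) → (flag ∧ g)))) ∧ ((¬y) → (flag ∧ g))
Answer: WP = (y → ((y → ((y → ((y → ((¬y) ∧ flag ∧ g)) ∧ ((¬y) → (flag ∧ g)))) ∧ ((¬y) → (flag ∧ g)))) ∧ ((¬y) → (flag ∧ g)))) ∧ ((¬y) → (flag ∧ g))


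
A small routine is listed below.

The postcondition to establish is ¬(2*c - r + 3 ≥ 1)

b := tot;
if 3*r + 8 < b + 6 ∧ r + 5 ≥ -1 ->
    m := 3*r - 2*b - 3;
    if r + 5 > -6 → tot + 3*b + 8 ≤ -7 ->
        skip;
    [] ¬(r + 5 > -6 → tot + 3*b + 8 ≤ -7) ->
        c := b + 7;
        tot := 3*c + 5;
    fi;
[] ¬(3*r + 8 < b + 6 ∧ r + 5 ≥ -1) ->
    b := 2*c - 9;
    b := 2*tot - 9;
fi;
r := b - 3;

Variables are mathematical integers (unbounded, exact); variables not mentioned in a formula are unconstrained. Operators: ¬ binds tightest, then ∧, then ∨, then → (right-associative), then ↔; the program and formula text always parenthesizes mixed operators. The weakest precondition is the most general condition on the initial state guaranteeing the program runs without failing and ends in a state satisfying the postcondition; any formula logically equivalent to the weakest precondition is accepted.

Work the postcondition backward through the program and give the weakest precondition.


Working backward. After the program, the postcondition ¬(2*c - r + 3 ≥ 1) must hold; in canonical form it is ¬(2*c ≥ r - 2).
Before r := b - 3: ¬(2*c ≥ b - 5)
Then branch requires ((r > -11 → 3*b + tot ≤ -15) → (¬(2*c ≥ b - 5))) ∧ ((¬(r > -11 → 3*b + tot ≤ -15)) → (¬(b ≥ -19))); else branch requires ¬(2*c ≥ 2*tot - 14).
Before the if: ((3*r < b - 2 ∧ r ≥ -6) → (((r > -11 → 3*b + tot ≤ -15) → (¬(2*c ≥ b - 5))) ∧ ((¬(r > -11 → 3*b + tot ≤ -15)) → (¬(b ≥ -19))))) ∧ ((¬(3*r < b - 2 ∧ r ≥ -6)) → (¬(2*c ≥ 2*tot - 14)))
Before b := tot: ((3*r < tot - 2 ∧ r ≥ -6) → (((r > -11 → 4*tot ≤ -15) → (¬(2*c ≥ tot - 5))) ∧ ((¬(r > -11 → 4*tot ≤ -15)) → (¬(tot ≥ -19))))) ∧ ((¬(3*r < tot - 2 ∧ r ≥ -6)) → (¬(2*c ≥ 2*tot - 14)))
Answer: WP = ((3*r < tot - 2 ∧ r ≥ -6) → (((r > -11 → 4*tot ≤ -15) → (¬(2*c ≥ tot - 5))) ∧ ((¬(r > -11 → 4*tot ≤ -15)) → (¬(tot ≥ -19))))) ∧ ((¬(3*r < tot - 2 ∧ r ≥ -6)) → (¬(2*c ≥ 2*tot - 14)))


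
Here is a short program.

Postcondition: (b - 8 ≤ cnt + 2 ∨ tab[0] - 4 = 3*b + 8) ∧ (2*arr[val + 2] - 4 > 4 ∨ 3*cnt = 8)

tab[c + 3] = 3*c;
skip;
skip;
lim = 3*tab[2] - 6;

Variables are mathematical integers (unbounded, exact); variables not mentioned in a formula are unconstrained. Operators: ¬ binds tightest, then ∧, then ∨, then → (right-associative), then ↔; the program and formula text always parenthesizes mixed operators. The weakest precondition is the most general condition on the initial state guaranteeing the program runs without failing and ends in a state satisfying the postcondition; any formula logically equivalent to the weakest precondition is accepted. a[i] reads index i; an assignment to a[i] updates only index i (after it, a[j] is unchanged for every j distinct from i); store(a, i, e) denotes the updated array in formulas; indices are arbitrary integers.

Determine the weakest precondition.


Working backward. After the program, the postcondition (b - 8 ≤ cnt + 2 ∨ tab[0] - 4 = 3*b + 8) ∧ (2*arr[val + 2] - 4 > 4 ∨ 3*cnt = 8) must hold; in canonical form it is (b ≤ cnt + 10 ∨ tab[0] = 3*b + 12) ∧ (2*arr[val + 2] > 8 ∨ 3*cnt = 8).
Before lim := 3*tab[2] - 6: (b ≤ cnt + 10 ∨ tab[0] = 3*b + 12) ∧ (2*arr[val + 2] > 8 ∨ 3*cnt = 8)
Before skip: (b ≤ cnt + 10 ∨ tab[0] = 3*b + 12) ∧ (2*arr[val + 2] > 8 ∨ 3*cnt = 8)
Before skip: (b ≤ cnt + 10 ∨ tab[0] = 3*b + 12) ∧ (2*arr[val + 2] > 8 ∨ 3*cnt = 8)
Before tab[c + 3] := 3*c: (b ≤ cnt + 10 ∨ store(tab, c + 3, 3*c)[0] = 3*b + 12) ∧ (2*arr[val + 2] > 8 ∨ 3*cnt = 8)
Answer: WP = (b ≤ cnt + 10 ∨ store(tab, c + 3, 3*c)[0] = 3*b + 12) ∧ (2*arr[val + 2] > 8 ∨ 3*cnt = 8)


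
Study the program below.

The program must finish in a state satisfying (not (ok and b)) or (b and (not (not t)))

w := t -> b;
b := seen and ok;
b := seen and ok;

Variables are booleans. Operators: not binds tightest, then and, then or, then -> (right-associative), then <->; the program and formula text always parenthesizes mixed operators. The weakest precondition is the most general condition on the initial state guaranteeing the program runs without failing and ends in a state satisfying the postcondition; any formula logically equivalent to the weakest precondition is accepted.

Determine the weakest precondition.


Working backward. After the program, the postcondition (not (ok and b)) or (b and (not (not t))) must hold; in canonical form it is (not (ok and b)) or (b and t).
Before b := seen and ok: (not (ok and seen)) or (seen and ok and t)
Before b := seen and ok: (not (ok and seen)) or (seen and ok and t)
Before w := t -> b: (not (ok and seen)) or (seen and ok and t)
Answer: WP = (not (ok and seen)) or (seen and ok and t)


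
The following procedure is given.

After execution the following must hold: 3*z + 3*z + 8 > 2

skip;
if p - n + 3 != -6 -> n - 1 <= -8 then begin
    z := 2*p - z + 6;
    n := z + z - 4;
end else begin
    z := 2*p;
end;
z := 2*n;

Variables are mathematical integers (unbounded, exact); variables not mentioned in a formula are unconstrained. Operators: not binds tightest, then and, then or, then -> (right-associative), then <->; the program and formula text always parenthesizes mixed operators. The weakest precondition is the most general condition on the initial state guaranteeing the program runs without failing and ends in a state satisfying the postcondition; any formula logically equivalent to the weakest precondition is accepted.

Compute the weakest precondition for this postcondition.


Working backward. After the program, the postcondition 3*z + 3*z + 8 > 2 must hold; in canonical form it is 6*z > -6.
Before z := 2*n: 12*n > -6
Then branch requires 48*p > 24*z - 102; else branch requires 12*n > -6.
Before the if: ((p != n - 9 -> n <= -7) -> 48*p > 24*z - 102) and ((not (p != n - 9 -> n <= -7)) -> 12*n > -6)
Before skip: ((p != n - 9 -> n <= -7) -> 48*p > 24*z - 102) and ((not (p != n - 9 -> n <= -7)) -> 12*n > -6)
Answer: WP = ((p != n - 9 -> n <= -7) -> 48*p > 24*z - 102) and ((not (p != n - 9 -> n <= -7)) -> 12*n > -6)


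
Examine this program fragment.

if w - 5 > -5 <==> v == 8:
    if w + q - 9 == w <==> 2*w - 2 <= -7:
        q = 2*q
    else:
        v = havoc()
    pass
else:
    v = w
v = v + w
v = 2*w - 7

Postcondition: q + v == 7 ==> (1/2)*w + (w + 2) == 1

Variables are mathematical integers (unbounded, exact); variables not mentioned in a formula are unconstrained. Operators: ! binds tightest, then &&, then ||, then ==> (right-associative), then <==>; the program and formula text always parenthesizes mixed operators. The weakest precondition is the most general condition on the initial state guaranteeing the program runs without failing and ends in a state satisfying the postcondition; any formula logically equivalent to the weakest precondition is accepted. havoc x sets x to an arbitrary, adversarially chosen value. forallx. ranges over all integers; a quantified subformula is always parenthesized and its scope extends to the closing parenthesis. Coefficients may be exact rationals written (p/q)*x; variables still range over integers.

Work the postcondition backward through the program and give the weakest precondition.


Working backward. After the program, the postcondition q + v == 7 ==> (1/2)*w + (w + 2) == 1 must hold; in canonical form it is q + v == 7 ==> (3/2)*w == -1.
Before v := 2*w - 7: q + 2*w == 14 ==> (3/2)*w == -1
Before v := v + w: q + 2*w == 14 ==> (3/2)*w == -1
Then branch requires ((q == 9 <==> 2*w <= -5) ==> (2*q + 2*w == 14 ==> (3/2)*w == -1)) && ((!(q == 9 <==> 2*w <= -5)) ==> (q + 2*w == 14 ==> (3/2)*w == -1)); else branch requires q + 2*w == 14 ==> (3/2)*w == -1.
Before the if: ((w > 0 <==> v == 8) ==> (((q == 9 <==> 2*w <= -5) ==> (2*q + 2*w == 14 ==> (3/2)*w == -1)) && ((!(q == 9 <==> 2*w <= -5)) ==> (q + 2*w == 14 ==> (3/2)*w == -1)))) && ((!(w > 0 <==> v == 8)) ==> (q + 2*w == 14 ==> (3/2)*w == -1))
Answer: WP = ((w > 0 <==> v == 8) ==> (((q == 9 <==> 2*w <= -5) ==> (2*q + 2*w == 14 ==> (3/2)*w == -1)) && ((!(q == 9 <==> 2*w <= -5)) ==> (q + 2*w == 14 ==> (3/2)*w == -1)))) && ((!(w > 0 <==> v == 8)) ==> (q + 2*w == 14 ==> (3/2)*w == -1))


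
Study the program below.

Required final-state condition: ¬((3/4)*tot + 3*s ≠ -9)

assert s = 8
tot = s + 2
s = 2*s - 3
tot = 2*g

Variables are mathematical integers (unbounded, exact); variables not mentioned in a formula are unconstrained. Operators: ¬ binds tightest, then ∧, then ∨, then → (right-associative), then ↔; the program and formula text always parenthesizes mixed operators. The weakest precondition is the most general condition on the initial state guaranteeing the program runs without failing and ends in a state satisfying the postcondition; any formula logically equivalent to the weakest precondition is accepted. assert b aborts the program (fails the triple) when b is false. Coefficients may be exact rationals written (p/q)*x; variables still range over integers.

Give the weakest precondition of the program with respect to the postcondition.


Working backward. After the program, the postcondition ¬((3/4)*tot + 3*s ≠ -9) must hold; in canonical form it is ¬(3*s + (3/4)*tot ≠ -9).
Before tot := 2*g: ¬((3/2)*g + 3*s ≠ -9)
Before s := 2*s - 3: ¬((3/2)*g + 6*s ≠ 0)
Before tot := s + 2: ¬((3/2)*g + 6*s ≠ 0)
Before assert s = 8: s = 8 ∧ (¬((3/2)*g + 6*s ≠ 0))
Answer: WP = s = 8 ∧ (¬((3/2)*g + 6*s ≠ 0))


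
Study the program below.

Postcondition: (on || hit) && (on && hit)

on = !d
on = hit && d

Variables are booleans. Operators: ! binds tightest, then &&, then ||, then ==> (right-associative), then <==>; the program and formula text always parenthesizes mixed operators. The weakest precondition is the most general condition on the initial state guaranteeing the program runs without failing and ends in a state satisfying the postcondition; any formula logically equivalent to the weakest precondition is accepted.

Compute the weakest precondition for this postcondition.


Working backward. After the program, the postcondition (on || hit) && (on && hit) must hold; in canonical form it is (on || hit) && on && hit.
Before on := hit && d: ((hit && d) || hit) && hit && d
Before on := !d: ((hit && d) || hit) && hit && d
Answer: WP = ((hit && d) || hit) && hit && d


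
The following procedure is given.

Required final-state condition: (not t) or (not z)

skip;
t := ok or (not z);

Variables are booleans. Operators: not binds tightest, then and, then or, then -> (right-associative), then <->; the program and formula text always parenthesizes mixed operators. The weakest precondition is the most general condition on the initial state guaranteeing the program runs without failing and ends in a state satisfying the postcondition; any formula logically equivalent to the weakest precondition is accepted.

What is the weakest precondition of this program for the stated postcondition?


Working backward. After the program, (not t) or (not z) must hold.
Before t := ok or (not z): (not (ok or (not z))) or (not z)
Before skip: (not (ok or (not z))) or (not z)
Answer: WP = (not (ok or (not z))) or (not z)


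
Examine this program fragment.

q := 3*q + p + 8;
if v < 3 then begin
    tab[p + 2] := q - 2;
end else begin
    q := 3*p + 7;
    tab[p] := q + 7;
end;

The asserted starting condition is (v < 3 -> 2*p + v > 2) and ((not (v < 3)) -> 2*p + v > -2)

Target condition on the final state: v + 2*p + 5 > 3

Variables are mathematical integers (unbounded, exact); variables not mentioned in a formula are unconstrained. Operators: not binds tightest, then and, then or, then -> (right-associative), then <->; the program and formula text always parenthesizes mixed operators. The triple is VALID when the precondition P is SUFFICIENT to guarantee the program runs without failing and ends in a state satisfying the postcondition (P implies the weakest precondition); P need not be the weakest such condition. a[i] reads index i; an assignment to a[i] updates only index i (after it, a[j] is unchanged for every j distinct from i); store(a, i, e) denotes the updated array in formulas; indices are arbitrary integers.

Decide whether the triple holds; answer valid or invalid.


Working backward. After the program, the postcondition v + 2*p + 5 > 3 must hold; in canonical form it is 2*p + v > -2.
Then branch requires 2*p + v > -2; else branch requires 2*p + v > -2.
Before the if: (v < 3 -> 2*p + v > -2) and ((not (v < 3)) -> 2*p + v > -2)
Before q := 3*q + p + 8: (v < 3 -> 2*p + v > -2) and ((not (v < 3)) -> 2*p + v > -2)
The weakest precondition is (v < 3 -> 2*p + v > -2) and ((not (v < 3)) -> 2*p + v > -2).
Check whether (v < 3 -> 2*p + v > 2) and ((not (v < 3)) -> 2*p + v > -2) implies it.
Every state satisfying the precondition satisfies the weakest precondition: the implication holds.
Answer: valid


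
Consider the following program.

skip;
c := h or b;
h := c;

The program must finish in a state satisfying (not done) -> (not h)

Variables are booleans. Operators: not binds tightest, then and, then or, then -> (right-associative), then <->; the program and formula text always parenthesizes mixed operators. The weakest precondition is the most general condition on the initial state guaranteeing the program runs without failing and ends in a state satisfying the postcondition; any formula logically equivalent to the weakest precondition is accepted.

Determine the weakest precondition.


Working backward. After the program, (not done) -> (not h) must hold.
Before h := c: (not done) -> (not c)
Before c := h or b: (not done) -> (not (h or b))
Before skip: (not done) -> (not (h or b))
Answer: WP = (not done) -> (not (h or b))


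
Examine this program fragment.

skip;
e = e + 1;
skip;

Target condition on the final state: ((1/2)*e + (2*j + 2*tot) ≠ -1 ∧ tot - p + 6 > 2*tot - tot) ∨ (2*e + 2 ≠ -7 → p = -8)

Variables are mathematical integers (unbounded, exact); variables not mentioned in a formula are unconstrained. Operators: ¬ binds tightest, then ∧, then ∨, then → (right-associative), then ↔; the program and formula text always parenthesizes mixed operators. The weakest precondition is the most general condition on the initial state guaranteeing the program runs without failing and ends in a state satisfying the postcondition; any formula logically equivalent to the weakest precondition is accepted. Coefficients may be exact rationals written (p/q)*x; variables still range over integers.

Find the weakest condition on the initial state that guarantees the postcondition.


Working backward. After the program, the postcondition ((1/2)*e + (2*j + 2*tot) ≠ -1 ∧ tot - p + 6 > 2*tot - tot) ∨ (2*e + 2 ≠ -7 → p = -8) must hold; in canonical form it is ((1/2)*e + 2*j + 2*tot ≠ -1 ∧ p < 6) ∨ (2*e ≠ -9 → p = -8).
Before skip: ((1/2)*e + 2*j + 2*tot ≠ -1 ∧ p < 6) ∨ (2*e ≠ -9 → p = -8)
Before e := e + 1: ((1/2)*e + 2*j + 2*tot ≠ -3/2 ∧ p < 6) ∨ (2*e ≠ -11 → p = -8)
Before skip: ((1/2)*e + 2*j + 2*tot ≠ -3/2 ∧ p < 6) ∨ (2*e ≠ -11 → p = -8)
Answer: WP = ((1/2)*e + 2*j + 2*tot ≠ -3/2 ∧ p < 6) ∨ (2*e ≠ -11 → p = -8)


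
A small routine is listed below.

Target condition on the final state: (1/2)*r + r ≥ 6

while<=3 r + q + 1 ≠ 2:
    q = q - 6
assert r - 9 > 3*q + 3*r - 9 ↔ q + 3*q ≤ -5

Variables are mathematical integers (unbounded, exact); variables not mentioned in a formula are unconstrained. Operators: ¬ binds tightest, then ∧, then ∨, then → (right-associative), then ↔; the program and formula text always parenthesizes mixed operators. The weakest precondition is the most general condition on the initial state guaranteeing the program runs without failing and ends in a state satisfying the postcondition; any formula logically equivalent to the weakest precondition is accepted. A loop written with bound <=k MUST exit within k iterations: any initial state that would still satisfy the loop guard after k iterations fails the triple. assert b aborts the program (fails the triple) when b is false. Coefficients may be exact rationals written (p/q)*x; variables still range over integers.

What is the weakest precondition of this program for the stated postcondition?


Working backward. After the program, the postcondition (1/2)*r + r ≥ 6 must hold; in canonical form it is (3/2)*r ≥ 6.
Before assert r - 9 > 3*q + 3*r - 9 ↔ q + 3*q ≤ -5: (3*q + 2*r < 0 ↔ 4*q ≤ -5) ∧ (3/2)*r ≥ 6
Before the loop (bound <=3), unroll the exhaustion recursion (WP_0 = exit-now case; WP_j = one more guarded iteration, up to j = 3):
  WP_0: (¬(q + r ≠ 1)) ∧ (3*q + 2*r < 0 ↔ 4*q ≤ -5) ∧ (3/2)*r ≥ 6
  WP_1: (q + r ≠ 1 → ((¬(q + r ≠ 7)) ∧ (3*q + 2*r < 18 ↔ 4*q ≤ 19) ∧ (3/2)*r ≥ 6)) ∧ ((¬(q + r ≠ 1)) → ((3*q + 2*r < 0 ↔ 4*q ≤ -5) ∧ (3/2)*r ≥ 6))
  WP_2: (q + r ≠ 1 → ((q + r ≠ 7 → ((¬(q + r ≠ 13)) ∧ (3*q + 2*r < 36 ↔ 4*q ≤ 43) ∧ (3/2)*r ≥ 6)) ∧ ((¬(q + r ≠ 7)) → ((3*q + 2*r < 18 ↔ 4*q ≤ 19) ∧ (3/2)*r ≥ 6)))) ∧ ((¬(q + r ≠ 1)) → ((3*q + 2*r < 0 ↔ 4*q ≤ -5) ∧ (3/2)*r ≥ 6))
  WP_3: (q + r ≠ 1 → ((q + r ≠ 7 → ((q + r ≠ 13 → ((¬(q + r ≠ 19)) ∧ (3*q + 2*r < 54 ↔ 4*q ≤ 67) ∧ (3/2)*r ≥ 6)) ∧ ((¬(q + r ≠ 13)) → ((3*q + 2*r < 36 ↔ 4*q ≤ 43) ∧ (3/2)*r ≥ 6)))) ∧ ((¬(q + r ≠ 7)) → ((3*q + 2*r < 18 ↔ 4*q ≤ 19) ∧ (3/2)*r ≥ 6)))) ∧ ((¬(q + r ≠ 1)) → ((3*q + 2*r < 0 ↔ 4*q ≤ -5) ∧ (3/2)*r ≥ 6))
So before the loop: (q + r ≠ 1 → ((q + r ≠ 7 → ((q + r ≠ 13 → ((¬(q + r ≠ 19)) ∧ (3*q + 2*r < 54 ↔ 4*q ≤ 67) ∧ (3/2)*r ≥ 6)) ∧ ((¬(q + r ≠ 13)) → ((3*q + 2*r < 36 ↔ 4*q ≤ 43) ∧ (3/2)*r ≥ 6)))) ∧ ((¬(q + r ≠ 7)) → ((3*q + 2*r < 18 ↔ 4*q ≤ 19) ∧ (3/2)*r ≥ 6)))) ∧ ((¬(q + r ≠ 1)) → ((3*q + 2*r < 0 ↔ 4*q ≤ -5) ∧ (3/2)*r ≥ 6))
Answer: WP = (q + r ≠ 1 → ((q + r ≠ 7 → ((q + r ≠ 13 → ((¬(q + r ≠ 19)) ∧ (3*q + 2*r < 54 ↔ 4*q ≤ 67) ∧ (3/2)*r ≥ 6)) ∧ ((¬(q + r ≠ 13)) → ((3*q + 2*r < 36 ↔ 4*q ≤ 43) ∧ (3/2)*r ≥ 6)))) ∧ ((¬(q + r ≠ 7)) → ((3*q + 2*r < 18 ↔ 4*q ≤ 19) ∧ (3/2)*r ≥ 6)))) ∧ ((¬(q + r ≠ 1)) → ((3*q + 2*r < 0 ↔ 4*q ≤ -5) ∧ (3/2)*r ≥ 6))


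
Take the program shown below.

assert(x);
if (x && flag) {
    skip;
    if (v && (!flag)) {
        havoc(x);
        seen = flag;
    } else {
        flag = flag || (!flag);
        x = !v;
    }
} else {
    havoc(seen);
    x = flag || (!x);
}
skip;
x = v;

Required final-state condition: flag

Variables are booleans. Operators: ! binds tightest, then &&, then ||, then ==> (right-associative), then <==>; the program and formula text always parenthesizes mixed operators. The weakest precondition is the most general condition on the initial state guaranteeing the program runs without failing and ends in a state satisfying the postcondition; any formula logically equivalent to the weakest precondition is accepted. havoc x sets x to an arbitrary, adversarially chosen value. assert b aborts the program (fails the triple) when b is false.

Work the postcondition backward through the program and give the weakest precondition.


Working backward. After the program, flag must hold.
Before x := v: flag
Before skip: flag
Then branch requires (v && (!flag)) ==> flag; else branch requires flag.
Before the if: ((x && flag) ==> ((v && (!flag)) ==> flag)) && ((!(x && flag)) ==> flag)
Before assert x: x && ((x && flag) ==> ((v && (!flag)) ==> flag)) && ((!(x && flag)) ==> flag)
Answer: WP = x && ((x && flag) ==> ((v && (!flag)) ==> flag)) && ((!(x && flag)) ==> flag)


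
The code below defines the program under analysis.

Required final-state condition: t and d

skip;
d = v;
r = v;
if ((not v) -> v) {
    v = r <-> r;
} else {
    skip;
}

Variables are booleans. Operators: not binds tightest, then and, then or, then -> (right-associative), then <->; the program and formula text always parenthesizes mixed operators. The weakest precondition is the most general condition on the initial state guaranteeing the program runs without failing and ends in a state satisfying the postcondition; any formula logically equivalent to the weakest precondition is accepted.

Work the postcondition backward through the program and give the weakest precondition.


Working backward. After the program, t and d must hold.
Then branch requires t and d; else branch requires t and d.
Before the if: (((not v) -> v) -> (t and d)) and ((not ((not v) -> v)) -> (t and d))
Before r := v: (((not v) -> v) -> (t and d)) and ((not ((not v) -> v)) -> (t and d))
Before d := v: (((not v) -> v) -> (t and v)) and ((not ((not v) -> v)) -> (t and v))
Before skip: (((not v) -> v) -> (t and v)) and ((not ((not v) -> v)) -> (t and v))
Answer: WP = (((not v) -> v) -> (t and v)) and ((not ((not v) -> v)) -> (t and v))


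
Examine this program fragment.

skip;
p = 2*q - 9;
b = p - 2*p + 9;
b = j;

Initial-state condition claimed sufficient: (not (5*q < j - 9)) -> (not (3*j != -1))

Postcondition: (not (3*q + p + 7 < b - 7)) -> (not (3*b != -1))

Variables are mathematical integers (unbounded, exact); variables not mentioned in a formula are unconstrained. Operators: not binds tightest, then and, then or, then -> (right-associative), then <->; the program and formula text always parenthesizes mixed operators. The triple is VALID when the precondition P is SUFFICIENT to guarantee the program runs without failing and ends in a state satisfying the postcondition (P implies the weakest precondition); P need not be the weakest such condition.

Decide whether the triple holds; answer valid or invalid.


Working backward. After the program, the postcondition (not (3*q + p + 7 < b - 7)) -> (not (3*b != -1)) must hold; in canonical form it is (not (p + 3*q < b - 14)) -> (not (3*b != -1)).
Before b := j: (not (p + 3*q < j - 14)) -> (not (3*j != -1))
Before b := p - 2*p + 9: (not (p + 3*q < j - 14)) -> (not (3*j != -1))
Before p := 2*q - 9: (not (5*q < j - 5)) -> (not (3*j != -1))
Before skip: (not (5*q < j - 5)) -> (not (3*j != -1))
The weakest precondition is (not (5*q < j - 5)) -> (not (3*j != -1)).
Check whether (not (5*q < j - 9)) -> (not (3*j != -1)) implies it.
Every state satisfying the precondition satisfies the weakest precondition: the implication holds.
Answer: valid


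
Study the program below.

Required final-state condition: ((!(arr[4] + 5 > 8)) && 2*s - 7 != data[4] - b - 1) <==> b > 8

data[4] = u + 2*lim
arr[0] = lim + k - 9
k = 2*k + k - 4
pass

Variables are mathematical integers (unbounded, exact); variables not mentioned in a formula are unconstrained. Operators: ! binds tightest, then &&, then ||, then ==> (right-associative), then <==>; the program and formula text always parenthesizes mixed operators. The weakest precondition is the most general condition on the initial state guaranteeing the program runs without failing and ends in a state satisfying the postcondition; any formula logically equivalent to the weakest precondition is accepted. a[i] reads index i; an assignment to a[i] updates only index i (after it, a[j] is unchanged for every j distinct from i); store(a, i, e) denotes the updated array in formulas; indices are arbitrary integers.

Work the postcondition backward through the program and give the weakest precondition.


Working backward. After the program, the postcondition ((!(arr[4] + 5 > 8)) && 2*s - 7 != data[4] - b - 1) <==> b > 8 must hold; in canonical form it is ((!(arr[4] > 3)) && b + 2*s != data[4] + 6) <==> b > 8.
Before skip: ((!(arr[4] > 3)) && b + 2*s != data[4] + 6) <==> b > 8
Before k := 2*k + k - 4: ((!(arr[4] > 3)) && b + 2*s != data[4] + 6) <==> b > 8
Before arr[0] := lim + k - 9: ((!(arr[4] > 3)) && b + 2*s != data[4] + 6) <==> b > 8
Before data[4] := u + 2*lim: ((!(arr[4] > 3)) && b + 2*s != 2*lim + u + 6) <==> b > 8
Answer: WP = ((!(arr[4] > 3)) && b + 2*s != 2*lim + u + 6) <==> b > 8


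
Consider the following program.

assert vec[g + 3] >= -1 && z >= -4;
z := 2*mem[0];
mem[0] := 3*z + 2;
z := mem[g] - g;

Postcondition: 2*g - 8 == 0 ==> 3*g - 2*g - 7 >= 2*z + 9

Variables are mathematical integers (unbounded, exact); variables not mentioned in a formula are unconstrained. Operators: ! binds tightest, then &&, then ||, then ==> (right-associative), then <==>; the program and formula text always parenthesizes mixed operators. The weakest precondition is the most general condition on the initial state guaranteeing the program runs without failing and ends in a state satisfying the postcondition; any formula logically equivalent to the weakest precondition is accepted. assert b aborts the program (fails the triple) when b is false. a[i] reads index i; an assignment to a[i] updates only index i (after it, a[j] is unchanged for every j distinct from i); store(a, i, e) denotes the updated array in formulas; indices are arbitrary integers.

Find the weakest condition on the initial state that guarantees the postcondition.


Working backward. After the program, the postcondition 2*g - 8 == 0 ==> 3*g - 2*g - 7 >= 2*z + 9 must hold; in canonical form it is 2*g == 8 ==> g >= 2*z + 16.
Before z := mem[g] - g: 2*g == 8 ==> 3*g >= 2*mem[g] + 16
Before mem[0] := 3*z + 2: 2*g == 8 ==> 3*g >= 2*store(mem, 0, 3*z + 2)[g] + 16
Before z := 2*mem[0]: 2*g == 8 ==> 3*g >= 2*store(mem, 0, 6*mem[0] + 2)[g] + 16
Before assert vec[g + 3] >= -1 && z >= -4: vec[g + 3] >= -1 && z >= -4 && (2*g == 8 ==> 3*g >= 2*store(mem, 0, 6*mem[0] + 2)[g] + 16)
Answer: WP = vec[g + 3] >= -1 && z >= -4 && (2*g == 8 ==> 3*g >= 2*store(mem, 0, 6*mem[0] + 2)[g] + 16)


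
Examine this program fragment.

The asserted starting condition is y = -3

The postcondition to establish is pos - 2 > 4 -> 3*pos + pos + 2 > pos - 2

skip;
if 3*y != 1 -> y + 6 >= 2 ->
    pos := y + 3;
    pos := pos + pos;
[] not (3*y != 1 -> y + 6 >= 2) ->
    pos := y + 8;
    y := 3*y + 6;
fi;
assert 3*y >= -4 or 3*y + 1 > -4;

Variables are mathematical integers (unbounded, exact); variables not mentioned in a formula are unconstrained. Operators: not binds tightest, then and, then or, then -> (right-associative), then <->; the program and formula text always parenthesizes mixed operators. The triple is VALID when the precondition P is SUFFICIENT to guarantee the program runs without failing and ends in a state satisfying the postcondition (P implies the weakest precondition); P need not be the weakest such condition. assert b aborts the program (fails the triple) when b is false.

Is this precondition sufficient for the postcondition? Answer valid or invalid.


Working backward. After the program, the postcondition pos - 2 > 4 -> 3*pos + pos + 2 > pos - 2 must hold; in canonical form it is pos > 6 -> 3*pos > -4.
Before assert 3*y >= -4 or 3*y + 1 > -4: (3*y >= -4 or 3*y > -5) and (pos > 6 -> 3*pos > -4)
Then branch requires (3*y >= -4 or 3*y > -5) and (2*y > 0 -> 6*y > -22); else branch requires (9*y >= -22 or 9*y > -23) and (y > -2 -> 3*y > -28).
Before the if: ((3*y != 1 -> y >= -4) -> ((3*y >= -4 or 3*y > -5) and (2*y > 0 -> 6*y > -22))) and ((not (3*y != 1 -> y >= -4)) -> ((9*y >= -22 or 9*y > -23) and (y > -2 -> 3*y > -28)))
Before skip: ((3*y != 1 -> y >= -4) -> ((3*y >= -4 or 3*y > -5) and (2*y > 0 -> 6*y > -22))) and ((not (3*y != 1 -> y >= -4)) -> ((9*y >= -22 or 9*y > -23) and (y > -2 -> 3*y > -28)))
The weakest precondition is ((3*y != 1 -> y >= -4) -> ((3*y >= -4 or 3*y > -5) and (2*y > 0 -> 6*y > -22))) and ((not (3*y != 1 -> y >= -4)) -> ((9*y >= -22 or 9*y > -23) and (y > -2 -> 3*y > -28))).
Check whether y = -3 implies it.
Countermodel: at the initial state y = -3, the precondition holds but the weakest precondition fails.
Answer: invalid


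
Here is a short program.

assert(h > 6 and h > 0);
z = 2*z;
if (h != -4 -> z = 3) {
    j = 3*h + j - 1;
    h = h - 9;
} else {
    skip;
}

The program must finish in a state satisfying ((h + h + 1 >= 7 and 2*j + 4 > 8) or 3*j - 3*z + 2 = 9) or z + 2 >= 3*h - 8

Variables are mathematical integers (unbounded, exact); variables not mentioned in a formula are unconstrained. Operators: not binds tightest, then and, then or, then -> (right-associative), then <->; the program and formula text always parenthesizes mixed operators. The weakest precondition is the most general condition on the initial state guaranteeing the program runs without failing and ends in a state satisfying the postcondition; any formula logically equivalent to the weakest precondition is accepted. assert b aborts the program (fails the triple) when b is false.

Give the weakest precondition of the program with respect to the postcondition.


Working backward. After the program, the postcondition ((h + h + 1 >= 7 and 2*j + 4 > 8) or 3*j - 3*z + 2 = 9) or z + 2 >= 3*h - 8 must hold; in canonical form it is (2*h >= 6 and 2*j > 4) or 3*j = 3*z + 7 or z >= 3*h - 10.
Then branch requires (2*h >= 24 and 6*h + 2*j > 6) or 9*h + 3*j = 3*z + 10 or z >= 3*h - 37; else branch requires (2*h >= 6 and 2*j > 4) or 3*j = 3*z + 7 or z >= 3*h - 10.
Before the if: ((h != -4 -> z = 3) -> ((2*h >= 24 and 6*h + 2*j > 6) or 9*h + 3*j = 3*z + 10 or z >= 3*h - 37)) and ((not (h != -4 -> z = 3)) -> ((2*h >= 6 and 2*j > 4) or 3*j = 3*z + 7 or z >= 3*h - 10))
Before z := 2*z: ((h != -4 -> 2*z = 3) -> ((2*h >= 24 and 6*h + 2*j > 6) or 9*h + 3*j = 6*z + 10 or 2*z >= 3*h - 37)) and ((not (h != -4 -> 2*z = 3)) -> ((2*h >= 6 and 2*j > 4) or 3*j = 6*z + 7 or 2*z >= 3*h - 10))
Before assert h > 6 and h > 0: h > 6 and h > 0 and ((h != -4 -> 2*z = 3) -> ((2*h >= 24 and 6*h + 2*j > 6) or 9*h + 3*j = 6*z + 10 or 2*z >= 3*h - 37)) and ((not (h != -4 -> 2*z = 3)) -> ((2*h >= 6 and 2*j > 4) or 3*j = 6*z + 7 or 2*z >= 3*h - 10))
Answer: WP = h > 6 and h > 0 and ((h != -4 -> 2*z = 3) -> ((2*h >= 24 and 6*h + 2*j > 6) or 9*h + 3*j = 6*z + 10 or 2*z >= 3*h - 37)) and ((not (h != -4 -> 2*z = 3)) -> ((2*h >= 6 and 2*j > 4) or 3*j = 6*z + 7 or 2*z >= 3*h - 10))


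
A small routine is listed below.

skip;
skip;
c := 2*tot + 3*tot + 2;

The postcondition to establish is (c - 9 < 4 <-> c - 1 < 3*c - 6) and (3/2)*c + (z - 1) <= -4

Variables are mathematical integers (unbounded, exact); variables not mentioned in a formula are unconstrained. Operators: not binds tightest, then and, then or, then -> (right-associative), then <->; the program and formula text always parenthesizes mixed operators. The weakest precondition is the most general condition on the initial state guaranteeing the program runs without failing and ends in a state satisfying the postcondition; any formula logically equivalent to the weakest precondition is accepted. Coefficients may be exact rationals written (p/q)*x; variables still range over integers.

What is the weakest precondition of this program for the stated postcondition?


Working backward. After the program, the postcondition (c - 9 < 4 <-> c - 1 < 3*c - 6) and (3/2)*c + (z - 1) <= -4 must hold; in canonical form it is (c < 13 <-> 2*c > 5) and (3/2)*c + z <= -3.
Before c := 2*tot + 3*tot + 2: (5*tot < 11 <-> 10*tot > 1) and (15/2)*tot + z <= -6
Before skip: (5*tot < 11 <-> 10*tot > 1) and (15/2)*tot + z <= -6
Before skip: (5*tot < 11 <-> 10*tot > 1) and (15/2)*tot + z <= -6
Answer: WP = (5*tot < 11 <-> 10*tot > 1) and (15/2)*tot + z <= -6


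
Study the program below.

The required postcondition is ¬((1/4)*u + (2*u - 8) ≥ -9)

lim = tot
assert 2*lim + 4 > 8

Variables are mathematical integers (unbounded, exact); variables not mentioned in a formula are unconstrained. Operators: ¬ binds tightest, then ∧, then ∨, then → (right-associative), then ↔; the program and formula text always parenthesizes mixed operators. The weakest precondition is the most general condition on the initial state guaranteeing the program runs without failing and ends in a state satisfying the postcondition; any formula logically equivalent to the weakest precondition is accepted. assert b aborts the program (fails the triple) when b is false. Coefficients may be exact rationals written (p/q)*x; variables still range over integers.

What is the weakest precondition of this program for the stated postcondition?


Working backward. After the program, the postcondition ¬((1/4)*u + (2*u - 8) ≥ -9) must hold; in canonical form it is ¬((9/4)*u ≥ -1).
Before assert 2*lim + 4 > 8: 2*lim > 4 ∧ (¬((9/4)*u ≥ -1))
Before lim := tot: 2*tot > 4 ∧ (¬((9/4)*u ≥ -1))
Answer: WP = 2*tot > 4 ∧ (¬((9/4)*u ≥ -1))


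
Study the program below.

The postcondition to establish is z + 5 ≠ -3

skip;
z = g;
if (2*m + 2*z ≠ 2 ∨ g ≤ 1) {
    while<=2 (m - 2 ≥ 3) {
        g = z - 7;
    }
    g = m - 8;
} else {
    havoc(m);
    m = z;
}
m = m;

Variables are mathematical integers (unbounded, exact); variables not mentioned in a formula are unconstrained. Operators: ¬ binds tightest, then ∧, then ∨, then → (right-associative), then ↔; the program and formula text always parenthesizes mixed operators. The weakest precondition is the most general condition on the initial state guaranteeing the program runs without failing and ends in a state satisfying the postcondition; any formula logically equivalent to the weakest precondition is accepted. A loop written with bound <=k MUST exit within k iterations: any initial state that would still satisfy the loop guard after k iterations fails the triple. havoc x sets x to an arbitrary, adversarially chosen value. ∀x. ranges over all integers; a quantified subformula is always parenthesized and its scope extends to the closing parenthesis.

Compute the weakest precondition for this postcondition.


Working backward. After the program, the postcondition z + 5 ≠ -3 must hold; in canonical form it is z ≠ -8.
Before m := m: z ≠ -8
Then branch requires (m ≥ 5 → ((m ≥ 5 → ((¬(m ≥ 5)) ∧ z ≠ -8)) ∧ ((¬(m ≥ 5)) → z ≠ -8))) ∧ ((¬(m ≥ 5)) → z ≠ -8); else branch requires z ≠ -8.
Before the if: ((2*m + 2*z ≠ 2 ∨ g ≤ 1) → ((m ≥ 5 → ((m ≥ 5 → ((¬(m ≥ 5)) ∧ z ≠ -8)) ∧ ((¬(m ≥ 5)) → z ≠ -8))) ∧ ((¬(m ≥ 5)) → z ≠ -8))) ∧ ((¬(2*m + 2*z ≠ 2 ∨ g ≤ 1)) → z ≠ -8)
Before z := g: ((2*g + 2*m ≠ 2 ∨ g ≤ 1) → ((m ≥ 5 → ((m ≥ 5 → ((¬(m ≥ 5)) ∧ g ≠ -8)) ∧ ((¬(m ≥ 5)) → g ≠ -8))) ∧ ((¬(m ≥ 5)) → g ≠ -8))) ∧ ((¬(2*g + 2*m ≠ 2 ∨ g ≤ 1)) → g ≠ -8)
Before skip: ((2*g + 2*m ≠ 2 ∨ g ≤ 1) → ((m ≥ 5 → ((m ≥ 5 → ((¬(m ≥ 5)) ∧ g ≠ -8)) ∧ ((¬(m ≥ 5)) → g ≠ -8))) ∧ ((¬(m ≥ 5)) → g ≠ -8))) ∧ ((¬(2*g + 2*m ≠ 2 ∨ g ≤ 1)) → g ≠ -8)
Answer: WP = ((2*g + 2*m ≠ 2 ∨ g ≤ 1) → ((m ≥ 5 → ((m ≥ 5 → ((¬(m ≥ 5)) ∧ g ≠ -8)) ∧ ((¬(m ≥ 5)) → g ≠ -8))) ∧ ((¬(m ≥ 5)) → g ≠ -8))) ∧ ((¬(2*g + 2*m ≠ 2 ∨ g ≤ 1)) → g ≠ -8)
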